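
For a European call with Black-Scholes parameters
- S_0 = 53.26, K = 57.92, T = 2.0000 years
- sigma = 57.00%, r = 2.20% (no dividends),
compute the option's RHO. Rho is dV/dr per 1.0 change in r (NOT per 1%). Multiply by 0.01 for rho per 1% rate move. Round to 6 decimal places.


Answer: Rho = 36.076977

Derivation:
d1 = 0.3535817149; d2 = -0.4525200156
phi(d1) = 0.3747678364; exp(-qT) = 1.0000000000; exp(-rT) = 0.9569539575
N(d2) = 0.3254472026
Rho = K*T*exp(-rT)*N(d2) = 57.9200 * 2.0000 * 0.9569539575 * 0.3254472026 = 36.076977


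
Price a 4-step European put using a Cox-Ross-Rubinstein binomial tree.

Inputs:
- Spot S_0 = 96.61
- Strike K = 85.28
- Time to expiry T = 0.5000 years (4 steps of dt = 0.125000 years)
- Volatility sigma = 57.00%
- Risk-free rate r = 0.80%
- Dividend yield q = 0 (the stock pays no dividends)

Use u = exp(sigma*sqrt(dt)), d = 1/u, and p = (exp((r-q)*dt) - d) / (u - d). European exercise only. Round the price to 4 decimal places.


dt = T/N = 0.125000
u = exp(sigma*sqrt(dt)) = 1.223267; d = 1/u = 0.817483
p = (exp((r-q)*dt) - d) / (u - d) = 0.452254
Discount per step: exp(-r*dt) = 0.999000
Stock lattice S(k, i) with i counting down-moves:
  k=0: S(0,0) = 96.6100
  k=1: S(1,0) = 118.1799; S(1,1) = 78.9770
  k=2: S(2,0) = 144.5656; S(2,1) = 96.6100; S(2,2) = 64.5623
  k=3: S(3,0) = 176.8423; S(3,1) = 118.1799; S(3,2) = 78.9770; S(3,3) = 52.7786
  k=4: S(4,0) = 216.3254; S(4,1) = 144.5656; S(4,2) = 96.6100; S(4,3) = 64.5623; S(4,4) = 43.1456
Terminal payoffs V(N, i) = max(K - S_T, 0):
  V(4,0) = 0.000000; V(4,1) = 0.000000; V(4,2) = 0.000000; V(4,3) = 20.717652; V(4,4) = 42.134396
Backward induction: V(k, i) = exp(-r*dt) * [p * V(k+1, i) + (1-p) * V(k+1, i+1)].
  V(3,0) = exp(-r*dt) * [p*0.000000 + (1-p)*0.000000] = 0.000000
  V(3,1) = exp(-r*dt) * [p*0.000000 + (1-p)*0.000000] = 0.000000
  V(3,2) = exp(-r*dt) * [p*0.000000 + (1-p)*20.717652] = 11.336668
  V(3,3) = exp(-r*dt) * [p*20.717652 + (1-p)*42.134396] = 32.416155
  V(2,0) = exp(-r*dt) * [p*0.000000 + (1-p)*0.000000] = 0.000000
  V(2,1) = exp(-r*dt) * [p*0.000000 + (1-p)*11.336668] = 6.203407
  V(2,2) = exp(-r*dt) * [p*11.336668 + (1-p)*32.416155] = 22.860000
  V(1,0) = exp(-r*dt) * [p*0.000000 + (1-p)*6.203407] = 3.394495
  V(1,1) = exp(-r*dt) * [p*6.203407 + (1-p)*22.860000] = 15.311669
  V(0,0) = exp(-r*dt) * [p*3.394495 + (1-p)*15.311669] = 9.912161

Answer: Price = V(0,0) = 9.9122


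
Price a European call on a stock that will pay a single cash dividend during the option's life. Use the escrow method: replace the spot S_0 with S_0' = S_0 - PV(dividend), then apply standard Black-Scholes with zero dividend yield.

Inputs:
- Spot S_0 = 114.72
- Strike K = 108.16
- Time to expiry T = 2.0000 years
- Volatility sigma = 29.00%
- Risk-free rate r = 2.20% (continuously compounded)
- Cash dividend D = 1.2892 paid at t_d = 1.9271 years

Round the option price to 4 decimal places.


Answer: Price = 23.0534

Derivation:
PV(D) = D * exp(-r * t_d) = 1.2892 * 0.95848995 = 1.23568525
S_0' = S_0 - PV(D) = 114.7200 - 1.23568525 = 113.48431475
d1 = (ln(S_0'/K) + (r + sigma^2/2)*T) / (sigma*sqrt(T)) = 0.42951377
d2 = d1 - sigma*sqrt(T) = 0.01939184
exp(-rT) = 0.95695396
N(d1) = 0.66622531; N(d2) = 0.50773574
C = S_0' * N(d1) - K * exp(-rT) * N(d2) = 113.48431475 * 0.66622531 - 108.1600 * 0.95695396 * 0.50773574 = 23.0534


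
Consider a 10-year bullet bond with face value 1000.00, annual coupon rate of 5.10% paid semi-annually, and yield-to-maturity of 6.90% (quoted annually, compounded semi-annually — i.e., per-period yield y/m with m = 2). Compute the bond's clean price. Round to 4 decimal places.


Coupon per period c = face * coupon_rate / m = 25.500000
Periods per year m = 2; per-period yield y/m = 0.034500
Number of cashflows N = 20
Cashflows (t years, CF_t, discount factor 1/(1+y/m)^(m*t), PV):
  t = 0.5000: CF_t = 25.500000, DF = 0.966651, PV = 24.649589
  t = 1.0000: CF_t = 25.500000, DF = 0.934413, PV = 23.827539
  t = 1.5000: CF_t = 25.500000, DF = 0.903251, PV = 23.032904
  t = 2.0000: CF_t = 25.500000, DF = 0.873128, PV = 22.264769
  t = 2.5000: CF_t = 25.500000, DF = 0.844010, PV = 21.522252
  t = 3.0000: CF_t = 25.500000, DF = 0.815863, PV = 20.804497
  t = 3.5000: CF_t = 25.500000, DF = 0.788654, PV = 20.110678
  t = 4.0000: CF_t = 25.500000, DF = 0.762353, PV = 19.439998
  t = 4.5000: CF_t = 25.500000, DF = 0.736929, PV = 18.791685
  t = 5.0000: CF_t = 25.500000, DF = 0.712353, PV = 18.164993
  t = 5.5000: CF_t = 25.500000, DF = 0.688596, PV = 17.559200
  t = 6.0000: CF_t = 25.500000, DF = 0.665632, PV = 16.973611
  t = 6.5000: CF_t = 25.500000, DF = 0.643433, PV = 16.407550
  t = 7.0000: CF_t = 25.500000, DF = 0.621975, PV = 15.860368
  t = 7.5000: CF_t = 25.500000, DF = 0.601233, PV = 15.331433
  t = 8.0000: CF_t = 25.500000, DF = 0.581182, PV = 14.820138
  t = 8.5000: CF_t = 25.500000, DF = 0.561800, PV = 14.325895
  t = 9.0000: CF_t = 25.500000, DF = 0.543064, PV = 13.848134
  t = 9.5000: CF_t = 25.500000, DF = 0.524953, PV = 13.386307
  t = 10.0000: CF_t = 1025.500000, DF = 0.507446, PV = 520.386192
Price P = sum_t PV_t = 871.507733

Answer: Price = 871.5077


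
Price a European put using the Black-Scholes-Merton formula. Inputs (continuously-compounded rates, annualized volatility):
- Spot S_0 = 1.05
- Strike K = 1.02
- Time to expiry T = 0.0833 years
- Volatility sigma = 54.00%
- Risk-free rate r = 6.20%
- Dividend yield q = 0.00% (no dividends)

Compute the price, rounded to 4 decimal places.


Answer: Price = 0.0480

Derivation:
d1 = (ln(S/K) + (r - q + 0.5*sigma^2) * T) / (sigma * sqrt(T)) = 0.29705659
d2 = d1 - sigma * sqrt(T) = 0.14120319
exp(-rT) = 0.99484871; exp(-qT) = 1.00000000
P = K * exp(-rT) * N(-d2) - S_0 * exp(-qT) * N(-d1)
N(-d1) = 0.38321165; N(-d2) = 0.44385471
P = 1.0200 * 0.99484871 * 0.44385471 - 1.0500 * 1.00000000 * 0.38321165 = 0.0480


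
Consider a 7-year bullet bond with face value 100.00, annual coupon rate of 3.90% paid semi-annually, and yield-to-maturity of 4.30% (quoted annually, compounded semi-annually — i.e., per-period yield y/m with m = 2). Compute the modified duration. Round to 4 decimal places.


Coupon per period c = face * coupon_rate / m = 1.950000
Periods per year m = 2; per-period yield y/m = 0.021500
Number of cashflows N = 14
Cashflows (t years, CF_t, discount factor 1/(1+y/m)^(m*t), PV):
  t = 0.5000: CF_t = 1.950000, DF = 0.978953, PV = 1.908957
  t = 1.0000: CF_t = 1.950000, DF = 0.958348, PV = 1.868779
  t = 1.5000: CF_t = 1.950000, DF = 0.938177, PV = 1.829446
  t = 2.0000: CF_t = 1.950000, DF = 0.918431, PV = 1.790940
  t = 2.5000: CF_t = 1.950000, DF = 0.899100, PV = 1.753246
  t = 3.0000: CF_t = 1.950000, DF = 0.880177, PV = 1.716344
  t = 3.5000: CF_t = 1.950000, DF = 0.861651, PV = 1.680219
  t = 4.0000: CF_t = 1.950000, DF = 0.843515, PV = 1.644855
  t = 4.5000: CF_t = 1.950000, DF = 0.825762, PV = 1.610235
  t = 5.0000: CF_t = 1.950000, DF = 0.808381, PV = 1.576344
  t = 5.5000: CF_t = 1.950000, DF = 0.791367, PV = 1.543166
  t = 6.0000: CF_t = 1.950000, DF = 0.774711, PV = 1.510686
  t = 6.5000: CF_t = 1.950000, DF = 0.758405, PV = 1.478890
  t = 7.0000: CF_t = 101.950000, DF = 0.742442, PV = 75.692010
Price P = sum_t PV_t = 97.604116
First compute Macaulay numerator sum_t t * PV_t:
  t * PV_t at t = 0.5000: 0.954479
  t * PV_t at t = 1.0000: 1.868779
  t * PV_t at t = 1.5000: 2.744168
  t * PV_t at t = 2.0000: 3.581881
  t * PV_t at t = 2.5000: 4.383114
  t * PV_t at t = 3.0000: 5.149033
  t * PV_t at t = 3.5000: 5.880768
  t * PV_t at t = 4.0000: 6.579420
  t * PV_t at t = 4.5000: 7.246058
  t * PV_t at t = 5.0000: 7.881718
  t * PV_t at t = 5.5000: 8.487411
  t * PV_t at t = 6.0000: 9.064115
  t * PV_t at t = 6.5000: 9.612783
  t * PV_t at t = 7.0000: 529.844068
Macaulay duration D = 603.277795 / 97.604116 = 6.180864
Modified duration = D / (1 + y/m) = 6.180864 / (1 + 0.021500) = 6.050773

Answer: Modified duration = 6.0508


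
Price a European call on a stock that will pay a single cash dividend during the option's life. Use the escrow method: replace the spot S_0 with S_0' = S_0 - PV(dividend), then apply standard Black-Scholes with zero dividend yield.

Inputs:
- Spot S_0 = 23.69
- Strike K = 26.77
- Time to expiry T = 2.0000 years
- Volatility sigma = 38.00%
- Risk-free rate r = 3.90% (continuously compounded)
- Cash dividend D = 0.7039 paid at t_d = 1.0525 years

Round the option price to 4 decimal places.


Answer: Price = 4.2326

Derivation:
PV(D) = D * exp(-r * t_d) = 0.7039 * 0.95978354 = 0.67559163
S_0' = S_0 - PV(D) = 23.6900 - 0.67559163 = 23.01440837
d1 = (ln(S_0'/K) + (r + sigma^2/2)*T) / (sigma*sqrt(T)) = 0.13256133
d2 = d1 - sigma*sqrt(T) = -0.40483982
exp(-rT) = 0.92496443
N(d1) = 0.55272984; N(d2) = 0.34279763
C = S_0' * N(d1) - K * exp(-rT) * N(d2) = 23.01440837 * 0.55272984 - 26.7700 * 0.92496443 * 0.34279763 = 4.2326


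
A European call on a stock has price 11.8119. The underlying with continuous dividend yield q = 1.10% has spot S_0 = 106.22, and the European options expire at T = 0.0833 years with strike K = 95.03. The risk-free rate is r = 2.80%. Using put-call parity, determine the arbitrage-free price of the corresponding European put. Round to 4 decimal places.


Put-call parity: C - P = S_0 * exp(-qT) - K * exp(-rT).
S_0 * exp(-qT) = 106.2200 * 0.99908412 = 106.12271519
K * exp(-rT) = 95.0300 * 0.99767032 = 94.80861031
P = C - S*exp(-qT) + K*exp(-rT)
P = 11.8119 - 106.12271519 + 94.80861031 = 0.4978

Answer: Put price = 0.4978


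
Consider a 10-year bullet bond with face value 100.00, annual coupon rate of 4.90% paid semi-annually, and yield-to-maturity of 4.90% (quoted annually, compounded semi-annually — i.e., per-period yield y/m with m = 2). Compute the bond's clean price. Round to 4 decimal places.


Answer: Price = 100.0000

Derivation:
Coupon per period c = face * coupon_rate / m = 2.450000
Periods per year m = 2; per-period yield y/m = 0.024500
Number of cashflows N = 20
Cashflows (t years, CF_t, discount factor 1/(1+y/m)^(m*t), PV):
  t = 0.5000: CF_t = 2.450000, DF = 0.976086, PV = 2.391410
  t = 1.0000: CF_t = 2.450000, DF = 0.952744, PV = 2.334222
  t = 1.5000: CF_t = 2.450000, DF = 0.929960, PV = 2.278401
  t = 2.0000: CF_t = 2.450000, DF = 0.907721, PV = 2.223915
  t = 2.5000: CF_t = 2.450000, DF = 0.886013, PV = 2.170732
  t = 3.0000: CF_t = 2.450000, DF = 0.864825, PV = 2.118821
  t = 3.5000: CF_t = 2.450000, DF = 0.844143, PV = 2.068151
  t = 4.0000: CF_t = 2.450000, DF = 0.823957, PV = 2.018693
  t = 4.5000: CF_t = 2.450000, DF = 0.804252, PV = 1.970418
  t = 5.0000: CF_t = 2.450000, DF = 0.785019, PV = 1.923297
  t = 5.5000: CF_t = 2.450000, DF = 0.766246, PV = 1.877304
  t = 6.0000: CF_t = 2.450000, DF = 0.747922, PV = 1.832409
  t = 6.5000: CF_t = 2.450000, DF = 0.730036, PV = 1.788589
  t = 7.0000: CF_t = 2.450000, DF = 0.712578, PV = 1.745817
  t = 7.5000: CF_t = 2.450000, DF = 0.695538, PV = 1.704067
  t = 8.0000: CF_t = 2.450000, DF = 0.678904, PV = 1.663316
  t = 8.5000: CF_t = 2.450000, DF = 0.662669, PV = 1.623539
  t = 9.0000: CF_t = 2.450000, DF = 0.646822, PV = 1.584713
  t = 9.5000: CF_t = 2.450000, DF = 0.631354, PV = 1.546816
  t = 10.0000: CF_t = 102.450000, DF = 0.616255, PV = 63.135367
Price P = sum_t PV_t = 100.000000


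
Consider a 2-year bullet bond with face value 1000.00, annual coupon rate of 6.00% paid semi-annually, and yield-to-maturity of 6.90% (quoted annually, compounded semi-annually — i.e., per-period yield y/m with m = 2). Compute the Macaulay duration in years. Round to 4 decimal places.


Answer: Macaulay duration = 1.9135 years

Derivation:
Coupon per period c = face * coupon_rate / m = 30.000000
Periods per year m = 2; per-period yield y/m = 0.034500
Number of cashflows N = 4
Cashflows (t years, CF_t, discount factor 1/(1+y/m)^(m*t), PV):
  t = 0.5000: CF_t = 30.000000, DF = 0.966651, PV = 28.999517
  t = 1.0000: CF_t = 30.000000, DF = 0.934413, PV = 28.032399
  t = 1.5000: CF_t = 30.000000, DF = 0.903251, PV = 27.097534
  t = 2.0000: CF_t = 1030.000000, DF = 0.873128, PV = 899.322056
Price P = sum_t PV_t = 983.451506
Macaulay numerator sum_t t * PV_t:
  t * PV_t at t = 0.5000: 14.499758
  t * PV_t at t = 1.0000: 28.032399
  t * PV_t at t = 1.5000: 40.646301
  t * PV_t at t = 2.0000: 1798.644112
Macaulay duration D = (sum_t t * PV_t) / P = 1881.822570 / 983.451506 = 1.913488


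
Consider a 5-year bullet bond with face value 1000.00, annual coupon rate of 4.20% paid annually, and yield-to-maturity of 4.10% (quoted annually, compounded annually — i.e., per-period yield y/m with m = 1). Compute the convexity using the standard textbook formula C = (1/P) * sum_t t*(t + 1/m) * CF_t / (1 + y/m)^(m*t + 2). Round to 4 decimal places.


Answer: Convexity = 24.8468

Derivation:
Coupon per period c = face * coupon_rate / m = 42.000000
Periods per year m = 1; per-period yield y/m = 0.041000
Number of cashflows N = 5
Cashflows (t years, CF_t, discount factor 1/(1+y/m)^(m*t), PV):
  t = 1.0000: CF_t = 42.000000, DF = 0.960615, PV = 40.345821
  t = 2.0000: CF_t = 42.000000, DF = 0.922781, PV = 38.756793
  t = 3.0000: CF_t = 42.000000, DF = 0.886437, PV = 37.230349
  t = 4.0000: CF_t = 42.000000, DF = 0.851524, PV = 35.764024
  t = 5.0000: CF_t = 1042.000000, DF = 0.817987, PV = 852.342357
Price P = sum_t PV_t = 1004.439344
Convexity numerator sum_t t*(t + 1/m) * CF_t / (1+y/m)^(m*t + 2):
  t = 1.0000: term = 74.460697
  t = 2.0000: term = 214.584141
  t = 3.0000: term = 412.265401
  t = 4.0000: term = 660.047072
  t = 5.0000: term = 23595.754400
Convexity = (1/P) * sum = 24957.111712 / 1004.439344 = 24.846808


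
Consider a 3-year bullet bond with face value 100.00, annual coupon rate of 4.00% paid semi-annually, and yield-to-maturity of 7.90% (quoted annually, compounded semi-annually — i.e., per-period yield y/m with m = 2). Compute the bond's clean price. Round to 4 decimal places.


Coupon per period c = face * coupon_rate / m = 2.000000
Periods per year m = 2; per-period yield y/m = 0.039500
Number of cashflows N = 6
Cashflows (t years, CF_t, discount factor 1/(1+y/m)^(m*t), PV):
  t = 0.5000: CF_t = 2.000000, DF = 0.962001, PV = 1.924002
  t = 1.0000: CF_t = 2.000000, DF = 0.925446, PV = 1.850892
  t = 1.5000: CF_t = 2.000000, DF = 0.890280, PV = 1.780560
  t = 2.0000: CF_t = 2.000000, DF = 0.856450, PV = 1.712900
  t = 2.5000: CF_t = 2.000000, DF = 0.823906, PV = 1.647811
  t = 3.0000: CF_t = 102.000000, DF = 0.792598, PV = 80.845008
Price P = sum_t PV_t = 89.761173

Answer: Price = 89.7612


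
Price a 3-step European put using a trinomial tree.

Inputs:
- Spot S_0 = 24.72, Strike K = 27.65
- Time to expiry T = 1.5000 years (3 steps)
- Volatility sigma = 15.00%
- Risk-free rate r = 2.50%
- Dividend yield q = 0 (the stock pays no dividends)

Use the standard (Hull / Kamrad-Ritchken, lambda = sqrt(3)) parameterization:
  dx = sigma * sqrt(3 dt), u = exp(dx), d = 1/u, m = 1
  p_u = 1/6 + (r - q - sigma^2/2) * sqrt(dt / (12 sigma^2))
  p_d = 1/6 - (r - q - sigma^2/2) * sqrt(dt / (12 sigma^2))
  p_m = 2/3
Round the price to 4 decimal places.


dt = T/N = 0.500000; dx = sigma*sqrt(3*dt) = 0.183712
u = exp(dx) = 1.201669; d = 1/u = 0.832176
p_u = 0.185378, p_m = 0.666667, p_d = 0.147955
Discount per step: exp(-r*dt) = 0.987578
Stock lattice S(k, j) with j the centered position index:
  k=0: S(0,+0) = 24.7200
  k=1: S(1,-1) = 20.5714; S(1,+0) = 24.7200; S(1,+1) = 29.7053
  k=2: S(2,-2) = 17.1190; S(2,-1) = 20.5714; S(2,+0) = 24.7200; S(2,+1) = 29.7053; S(2,+2) = 35.6959
  k=3: S(3,-3) = 14.2460; S(3,-2) = 17.1190; S(3,-1) = 20.5714; S(3,+0) = 24.7200; S(3,+1) = 29.7053; S(3,+2) = 35.6959; S(3,+3) = 42.8947
Terminal payoffs V(N, j) = max(K - S_T, 0):
  V(3,-3) = 13.403982; V(3,-2) = 10.530996; V(3,-1) = 7.078618; V(3,+0) = 2.930000; V(3,+1) = 0.000000; V(3,+2) = 0.000000; V(3,+3) = 0.000000
Backward induction: V(k, j) = exp(-r*dt) * [p_u * V(k+1, j+1) + p_m * V(k+1, j) + p_d * V(k+1, j-1)]
  V(2,-2) = exp(-r*dt) * [p_u*7.078618 + p_m*10.530996 + p_d*13.403982] = 10.187926
  V(2,-1) = exp(-r*dt) * [p_u*2.930000 + p_m*7.078618 + p_d*10.530996] = 6.735629
  V(2,+0) = exp(-r*dt) * [p_u*0.000000 + p_m*2.930000 + p_d*7.078618] = 2.963378
  V(2,+1) = exp(-r*dt) * [p_u*0.000000 + p_m*0.000000 + p_d*2.930000] = 0.428124
  V(2,+2) = exp(-r*dt) * [p_u*0.000000 + p_m*0.000000 + p_d*0.000000] = 0.000000
  V(1,-1) = exp(-r*dt) * [p_u*2.963378 + p_m*6.735629 + p_d*10.187926] = 6.465792
  V(1,+0) = exp(-r*dt) * [p_u*0.428124 + p_m*2.963378 + p_d*6.735629] = 3.013615
  V(1,+1) = exp(-r*dt) * [p_u*0.000000 + p_m*0.428124 + p_d*2.963378] = 0.714871
  V(0,+0) = exp(-r*dt) * [p_u*0.714871 + p_m*3.013615 + p_d*6.465792] = 3.059759

Answer: Price = V(0,0) = 3.0598


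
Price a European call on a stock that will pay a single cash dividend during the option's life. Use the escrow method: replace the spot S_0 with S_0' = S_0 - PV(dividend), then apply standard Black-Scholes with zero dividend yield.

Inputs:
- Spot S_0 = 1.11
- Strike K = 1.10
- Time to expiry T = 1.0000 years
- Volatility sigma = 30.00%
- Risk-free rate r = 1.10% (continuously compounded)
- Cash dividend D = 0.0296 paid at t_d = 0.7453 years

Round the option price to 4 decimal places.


Answer: Price = 0.1257

Derivation:
PV(D) = D * exp(-r * t_d) = 0.0296 * 0.99183521 = 0.02935832
S_0' = S_0 - PV(D) = 1.1100 - 0.02935832 = 1.08064168
d1 = (ln(S_0'/K) + (r + sigma^2/2)*T) / (sigma*sqrt(T)) = 0.12748277
d2 = d1 - sigma*sqrt(T) = -0.17251723
exp(-rT) = 0.98906028
N(d1) = 0.55072085; N(d2) = 0.43151546
C = S_0' * N(d1) - K * exp(-rT) * N(d2) = 1.08064168 * 0.55072085 - 1.1000 * 0.98906028 * 0.43151546 = 0.1257


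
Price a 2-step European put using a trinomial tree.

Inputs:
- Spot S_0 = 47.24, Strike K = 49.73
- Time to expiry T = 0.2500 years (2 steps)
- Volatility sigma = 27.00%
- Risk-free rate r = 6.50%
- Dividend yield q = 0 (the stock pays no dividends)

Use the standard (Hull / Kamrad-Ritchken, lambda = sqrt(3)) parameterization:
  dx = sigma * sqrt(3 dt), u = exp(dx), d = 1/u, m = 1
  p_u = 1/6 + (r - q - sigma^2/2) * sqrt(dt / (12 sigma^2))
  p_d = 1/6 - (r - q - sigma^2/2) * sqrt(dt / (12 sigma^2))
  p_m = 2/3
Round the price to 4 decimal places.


dt = T/N = 0.125000; dx = sigma*sqrt(3*dt) = 0.165341
u = exp(dx) = 1.179795; d = 1/u = 0.847605
p_u = 0.177459, p_m = 0.666667, p_d = 0.155875
Discount per step: exp(-r*dt) = 0.991908
Stock lattice S(k, j) with j the centered position index:
  k=0: S(0,+0) = 47.2400
  k=1: S(1,-1) = 40.0409; S(1,+0) = 47.2400; S(1,+1) = 55.7335
  k=2: S(2,-2) = 33.9388; S(2,-1) = 40.0409; S(2,+0) = 47.2400; S(2,+1) = 55.7335; S(2,+2) = 65.7541
Terminal payoffs V(N, j) = max(K - S_T, 0):
  V(2,-2) = 15.791167; V(2,-1) = 9.689140; V(2,+0) = 2.490000; V(2,+1) = 0.000000; V(2,+2) = 0.000000
Backward induction: V(k, j) = exp(-r*dt) * [p_u * V(k+1, j+1) + p_m * V(k+1, j) + p_d * V(k+1, j-1)]
  V(1,-1) = exp(-r*dt) * [p_u*2.490000 + p_m*9.689140 + p_d*15.791167] = 9.286976
  V(1,+0) = exp(-r*dt) * [p_u*0.000000 + p_m*2.490000 + p_d*9.689140] = 3.144636
  V(1,+1) = exp(-r*dt) * [p_u*0.000000 + p_m*0.000000 + p_d*2.490000] = 0.384987
  V(0,+0) = exp(-r*dt) * [p_u*0.384987 + p_m*3.144636 + p_d*9.286976] = 3.583115

Answer: Price = V(0,0) = 3.5831


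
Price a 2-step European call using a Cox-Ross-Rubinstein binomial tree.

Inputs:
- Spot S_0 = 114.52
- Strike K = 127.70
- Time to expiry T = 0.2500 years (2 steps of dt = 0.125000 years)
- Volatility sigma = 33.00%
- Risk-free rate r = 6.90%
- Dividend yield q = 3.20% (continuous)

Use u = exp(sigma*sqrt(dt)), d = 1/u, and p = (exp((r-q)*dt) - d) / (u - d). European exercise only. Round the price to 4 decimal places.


dt = T/N = 0.125000
u = exp(sigma*sqrt(dt)) = 1.123751; d = 1/u = 0.889876
p = (exp((r-q)*dt) - d) / (u - d) = 0.490686
Discount per step: exp(-r*dt) = 0.991412
Stock lattice S(k, i) with i counting down-moves:
  k=0: S(0,0) = 114.5200
  k=1: S(1,0) = 128.6920; S(1,1) = 101.9087
  k=2: S(2,0) = 144.6178; S(2,1) = 114.5200; S(2,2) = 90.6861
Terminal payoffs V(N, i) = max(S_T - K, 0):
  V(2,0) = 16.917846; V(2,1) = 0.000000; V(2,2) = 0.000000
Backward induction: V(k, i) = exp(-r*dt) * [p * V(k+1, i) + (1-p) * V(k+1, i+1)].
  V(1,0) = exp(-r*dt) * [p*16.917846 + (1-p)*0.000000] = 8.230062
  V(1,1) = exp(-r*dt) * [p*0.000000 + (1-p)*0.000000] = 0.000000
  V(0,0) = exp(-r*dt) * [p*8.230062 + (1-p)*0.000000] = 4.003697

Answer: Price = V(0,0) = 4.0037


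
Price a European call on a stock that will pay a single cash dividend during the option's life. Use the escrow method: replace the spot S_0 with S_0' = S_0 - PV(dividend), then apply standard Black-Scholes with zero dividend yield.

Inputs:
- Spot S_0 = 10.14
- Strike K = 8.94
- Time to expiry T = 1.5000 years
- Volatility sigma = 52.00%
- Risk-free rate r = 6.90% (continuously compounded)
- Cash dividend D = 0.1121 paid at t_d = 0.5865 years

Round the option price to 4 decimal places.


Answer: Price = 3.3730

Derivation:
PV(D) = D * exp(-r * t_d) = 0.1121 * 0.96033941 = 0.10765405
S_0' = S_0 - PV(D) = 10.1400 - 0.10765405 = 10.03234595
d1 = (ln(S_0'/K) + (r + sigma^2/2)*T) / (sigma*sqrt(T)) = 0.66195714
d2 = d1 - sigma*sqrt(T) = 0.02508981
exp(-rT) = 0.90167602
N(d1) = 0.74600066; N(d2) = 0.51000834
C = S_0' * N(d1) - K * exp(-rT) * N(d2) = 10.03234595 * 0.74600066 - 8.9400 * 0.90167602 * 0.51000834 = 3.3730


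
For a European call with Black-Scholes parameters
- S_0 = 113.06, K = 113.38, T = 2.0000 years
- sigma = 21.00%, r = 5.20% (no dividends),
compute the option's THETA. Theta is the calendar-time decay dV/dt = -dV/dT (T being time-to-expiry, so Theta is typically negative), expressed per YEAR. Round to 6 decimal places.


d1 = 0.4891617983; d2 = 0.1921769502
phi(d1) = 0.3539575934; exp(-qT) = 1.0000000000; exp(-rT) = 0.9012252974
Theta = -S*exp(-qT)*phi(d1)*sigma/(2*sqrt(T)) - r*K*exp(-rT)*N(d2) + q*S*exp(-qT)*N(d1)
N(d1) = 0.6876364236; N(d2) = 0.5761981998; sqrt(T) = 1.4142135624
Term 1 = -113.0600 * 1.0000000000 * 0.3539575934 * 0.2100 / (2 * 1.4142135624) = -2.9712179902
Term 2 = -0.0520 * 113.3800 * 0.9012252974 * 0.5761981998 = -3.0615761586
Term 3 = 0 (no dividend yield, q = 0)
Theta = -2.9712179902 + (-3.0615761586) + (0.0000000000) = -6.032794

Answer: Theta = -6.032794


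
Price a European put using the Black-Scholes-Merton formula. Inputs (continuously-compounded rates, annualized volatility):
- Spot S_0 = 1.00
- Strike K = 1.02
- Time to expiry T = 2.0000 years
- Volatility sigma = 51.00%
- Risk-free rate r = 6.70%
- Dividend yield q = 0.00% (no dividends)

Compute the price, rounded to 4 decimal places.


Answer: Price = 0.2157

Derivation:
d1 = (ln(S/K) + (r - q + 0.5*sigma^2) * T) / (sigma * sqrt(T)) = 0.51895728
d2 = d1 - sigma * sqrt(T) = -0.20229164
exp(-rT) = 0.87459006; exp(-qT) = 1.00000000
P = K * exp(-rT) * N(-d2) - S_0 * exp(-qT) * N(-d1)
N(-d1) = 0.30189527; N(-d2) = 0.58015563
P = 1.0200 * 0.87459006 * 0.58015563 - 1.0000 * 1.00000000 * 0.30189527 = 0.2157


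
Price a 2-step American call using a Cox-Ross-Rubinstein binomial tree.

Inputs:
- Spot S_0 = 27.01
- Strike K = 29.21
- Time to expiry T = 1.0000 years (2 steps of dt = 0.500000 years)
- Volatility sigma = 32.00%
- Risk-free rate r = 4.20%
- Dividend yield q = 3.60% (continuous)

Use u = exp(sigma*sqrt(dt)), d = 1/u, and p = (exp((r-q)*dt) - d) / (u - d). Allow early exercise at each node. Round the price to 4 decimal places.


dt = T/N = 0.500000
u = exp(sigma*sqrt(dt)) = 1.253919; d = 1/u = 0.797499
p = (exp((r-q)*dt) - d) / (u - d) = 0.450254
Discount per step: exp(-r*dt) = 0.979219
Stock lattice S(k, i) with i counting down-moves:
  k=0: S(0,0) = 27.0100
  k=1: S(1,0) = 33.8684; S(1,1) = 21.5405
  k=2: S(2,0) = 42.4682; S(2,1) = 27.0100; S(2,2) = 17.1785
Terminal payoffs V(N, i) = max(S_T - K, 0):
  V(2,0) = 13.258198; V(2,1) = 0.000000; V(2,2) = 0.000000
Backward induction: V(k, i) = exp(-r*dt) * [p * V(k+1, i) + (1-p) * V(k+1, i+1)]; then take max(V_cont, immediate exercise) for American.
  V(1,0) = exp(-r*dt) * [p*13.258198 + (1-p)*0.000000] = 5.845508; exercise = 4.658363; V(1,0) = max -> 5.845508
  V(1,1) = exp(-r*dt) * [p*0.000000 + (1-p)*0.000000] = 0.000000; exercise = 0.000000; V(1,1) = max -> 0.000000
  V(0,0) = exp(-r*dt) * [p*5.845508 + (1-p)*0.000000] = 2.577270; exercise = 0.000000; V(0,0) = max -> 2.577270

Answer: Price = V(0,0) = 2.5773


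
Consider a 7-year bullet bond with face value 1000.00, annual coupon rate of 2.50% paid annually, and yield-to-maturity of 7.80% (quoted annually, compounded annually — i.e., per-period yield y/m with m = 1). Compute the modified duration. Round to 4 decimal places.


Answer: Modified duration = 5.9381

Derivation:
Coupon per period c = face * coupon_rate / m = 25.000000
Periods per year m = 1; per-period yield y/m = 0.078000
Number of cashflows N = 7
Cashflows (t years, CF_t, discount factor 1/(1+y/m)^(m*t), PV):
  t = 1.0000: CF_t = 25.000000, DF = 0.927644, PV = 23.191095
  t = 2.0000: CF_t = 25.000000, DF = 0.860523, PV = 21.513075
  t = 3.0000: CF_t = 25.000000, DF = 0.798259, PV = 19.956470
  t = 4.0000: CF_t = 25.000000, DF = 0.740500, PV = 18.512495
  t = 5.0000: CF_t = 25.000000, DF = 0.686920, PV = 17.173001
  t = 6.0000: CF_t = 25.000000, DF = 0.637217, PV = 15.930428
  t = 7.0000: CF_t = 1025.000000, DF = 0.591111, PV = 605.888263
Price P = sum_t PV_t = 722.164827
First compute Macaulay numerator sum_t t * PV_t:
  t * PV_t at t = 1.0000: 23.191095
  t * PV_t at t = 2.0000: 43.026150
  t * PV_t at t = 3.0000: 59.869410
  t * PV_t at t = 4.0000: 74.049982
  t * PV_t at t = 5.0000: 85.865007
  t * PV_t at t = 6.0000: 95.582568
  t * PV_t at t = 7.0000: 4241.217839
Macaulay duration D = 4622.802050 / 722.164827 = 6.401312
Modified duration = D / (1 + y/m) = 6.401312 / (1 + 0.078000) = 5.938137


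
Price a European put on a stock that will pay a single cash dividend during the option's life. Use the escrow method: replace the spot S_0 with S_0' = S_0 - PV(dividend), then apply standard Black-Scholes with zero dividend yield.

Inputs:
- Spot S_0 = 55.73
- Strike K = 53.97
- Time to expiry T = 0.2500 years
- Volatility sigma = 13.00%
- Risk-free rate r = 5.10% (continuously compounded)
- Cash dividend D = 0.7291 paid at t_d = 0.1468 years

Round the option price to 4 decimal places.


PV(D) = D * exp(-r * t_d) = 0.7291 * 0.99254116 = 0.72366176
S_0' = S_0 - PV(D) = 55.7300 - 0.72366176 = 55.00633824
d1 = (ln(S_0'/K) + (r + sigma^2/2)*T) / (sigma*sqrt(T)) = 0.52127050
d2 = d1 - sigma*sqrt(T) = 0.45627050
exp(-rT) = 0.98733094
N(-d1) = 0.30108917; N(-d2) = 0.32409774
P = K * exp(-rT) * N(-d2) - S_0' * N(-d1) = 53.9700 * 0.98733094 * 0.32409774 - 55.00633824 * 0.30108917 = 0.7081

Answer: Price = 0.7081


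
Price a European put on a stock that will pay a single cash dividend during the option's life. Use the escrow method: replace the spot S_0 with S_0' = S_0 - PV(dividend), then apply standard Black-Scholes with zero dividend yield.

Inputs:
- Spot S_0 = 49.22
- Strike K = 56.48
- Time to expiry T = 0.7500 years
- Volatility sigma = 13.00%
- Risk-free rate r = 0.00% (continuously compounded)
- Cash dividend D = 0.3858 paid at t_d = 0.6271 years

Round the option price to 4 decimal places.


PV(D) = D * exp(-r * t_d) = 0.3858 * 1.00000000 = 0.38580000
S_0' = S_0 - PV(D) = 49.2200 - 0.38580000 = 48.83420000
d1 = (ln(S_0'/K) + (r + sigma^2/2)*T) / (sigma*sqrt(T)) = -1.23569129
d2 = d1 - sigma*sqrt(T) = -1.34827459
exp(-rT) = 1.00000000
N(-d1) = 0.89171333; N(-d2) = 0.91121496
P = K * exp(-rT) * N(-d2) - S_0' * N(-d1) = 56.4800 * 1.00000000 * 0.91121496 - 48.83420000 * 0.89171333 = 7.9193

Answer: Price = 7.9193


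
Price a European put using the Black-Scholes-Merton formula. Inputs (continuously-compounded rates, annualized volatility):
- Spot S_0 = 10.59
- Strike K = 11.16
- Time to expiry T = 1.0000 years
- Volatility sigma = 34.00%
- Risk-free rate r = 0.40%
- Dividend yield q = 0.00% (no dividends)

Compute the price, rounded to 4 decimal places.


d1 = (ln(S/K) + (r - q + 0.5*sigma^2) * T) / (sigma * sqrt(T)) = 0.02757118
d2 = d1 - sigma * sqrt(T) = -0.31242882
exp(-rT) = 0.99600799; exp(-qT) = 1.00000000
P = K * exp(-rT) * N(-d2) - S_0 * exp(-qT) * N(-d1)
N(-d1) = 0.48900208; N(-d2) = 0.62264267
P = 11.1600 * 0.99600799 * 0.62264267 - 10.5900 * 1.00000000 * 0.48900208 = 1.7424

Answer: Price = 1.7424


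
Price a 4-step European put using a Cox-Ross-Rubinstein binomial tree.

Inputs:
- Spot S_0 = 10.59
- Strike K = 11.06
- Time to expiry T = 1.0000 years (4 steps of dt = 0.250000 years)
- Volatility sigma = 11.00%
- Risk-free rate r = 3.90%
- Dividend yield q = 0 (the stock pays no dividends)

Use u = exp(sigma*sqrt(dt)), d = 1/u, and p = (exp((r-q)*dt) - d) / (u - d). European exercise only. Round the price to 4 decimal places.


Answer: Price = V(0,0) = 0.5088

Derivation:
dt = T/N = 0.250000
u = exp(sigma*sqrt(dt)) = 1.056541; d = 1/u = 0.946485
p = (exp((r-q)*dt) - d) / (u - d) = 0.575278
Discount per step: exp(-r*dt) = 0.990297
Stock lattice S(k, i) with i counting down-moves:
  k=0: S(0,0) = 10.5900
  k=1: S(1,0) = 11.1888; S(1,1) = 10.0233
  k=2: S(2,0) = 11.8214; S(2,1) = 10.5900; S(2,2) = 9.4869
  k=3: S(3,0) = 12.4898; S(3,1) = 11.1888; S(3,2) = 10.0233; S(3,3) = 8.9792
  k=4: S(4,0) = 13.1960; S(4,1) = 11.8214; S(4,2) = 10.5900; S(4,3) = 9.4869; S(4,4) = 8.4987
Terminal payoffs V(N, i) = max(K - S_T, 0):
  V(4,0) = 0.000000; V(4,1) = 0.000000; V(4,2) = 0.470000; V(4,3) = 1.573117; V(4,4) = 2.561326
Backward induction: V(k, i) = exp(-r*dt) * [p * V(k+1, i) + (1-p) * V(k+1, i+1)].
  V(3,0) = exp(-r*dt) * [p*0.000000 + (1-p)*0.000000] = 0.000000
  V(3,1) = exp(-r*dt) * [p*0.000000 + (1-p)*0.470000] = 0.197682
  V(3,2) = exp(-r*dt) * [p*0.470000 + (1-p)*1.573117] = 0.929411
  V(3,3) = exp(-r*dt) * [p*1.573117 + (1-p)*2.561326] = 1.973495
  V(2,0) = exp(-r*dt) * [p*0.000000 + (1-p)*0.197682] = 0.083145
  V(2,1) = exp(-r*dt) * [p*0.197682 + (1-p)*0.929411] = 0.503530
  V(2,2) = exp(-r*dt) * [p*0.929411 + (1-p)*1.973495] = 1.359536
  V(1,0) = exp(-r*dt) * [p*0.083145 + (1-p)*0.503530] = 0.259153
  V(1,1) = exp(-r*dt) * [p*0.503530 + (1-p)*1.359536] = 0.858681
  V(0,0) = exp(-r*dt) * [p*0.259153 + (1-p)*0.858681] = 0.508800


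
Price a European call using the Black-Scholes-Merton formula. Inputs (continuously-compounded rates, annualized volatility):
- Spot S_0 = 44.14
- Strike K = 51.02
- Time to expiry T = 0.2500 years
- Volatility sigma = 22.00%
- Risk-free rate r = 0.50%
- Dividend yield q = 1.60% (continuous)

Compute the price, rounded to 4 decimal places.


d1 = (ln(S/K) + (r - q + 0.5*sigma^2) * T) / (sigma * sqrt(T)) = -1.28683011
d2 = d1 - sigma * sqrt(T) = -1.39683011
exp(-rT) = 0.99875078; exp(-qT) = 0.99600799
C = S_0 * exp(-qT) * N(d1) - K * exp(-rT) * N(d2)
N(d1) = 0.09907676; N(d2) = 0.08123233
C = 44.1400 * 0.99600799 * 0.09907676 - 51.0200 * 0.99875078 * 0.08123233 = 0.2165

Answer: Price = 0.2165


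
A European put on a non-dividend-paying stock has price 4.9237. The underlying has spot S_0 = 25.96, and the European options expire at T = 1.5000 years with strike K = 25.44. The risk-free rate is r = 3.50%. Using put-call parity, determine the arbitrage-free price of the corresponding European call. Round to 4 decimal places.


Put-call parity: C - P = S_0 * exp(-qT) - K * exp(-rT).
S_0 * exp(-qT) = 25.9600 * 1.00000000 = 25.96000000
K * exp(-rT) = 25.4400 * 0.94885432 = 24.13885393
C = P + S*exp(-qT) - K*exp(-rT)
C = 4.9237 + 25.96000000 - 24.13885393 = 6.7448

Answer: Call price = 6.7448


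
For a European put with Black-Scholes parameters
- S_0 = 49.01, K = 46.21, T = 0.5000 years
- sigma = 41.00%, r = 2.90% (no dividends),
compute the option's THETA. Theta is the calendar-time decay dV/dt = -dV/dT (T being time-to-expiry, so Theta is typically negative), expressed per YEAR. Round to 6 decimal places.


d1 = 0.3978877235; d2 = 0.1079739432
phi(d1) = 0.3685806049; exp(-qT) = 1.0000000000; exp(-rT) = 0.9856046187
Theta = -S*exp(-qT)*phi(d1)*sigma/(2*sqrt(T)) + r*K*exp(-rT)*N(-d2) - q*S*exp(-qT)*N(-d1)
N(-d1) = 0.3453564749; N(-d2) = 0.4570081808; sqrt(T) = 0.7071067812
Term 1 = -49.0100 * 1.0000000000 * 0.3685806049 * 0.4100 / (2 * 0.7071067812) = -5.2370417947
Term 2 = 0.0290 * 46.2100 * 0.9856046187 * 0.4570081808 = 0.6036158995
Term 3 = 0 (no dividend yield, q = 0)
Theta = -5.2370417947 + (0.6036158995) + (0.0000000000) = -4.633426

Answer: Theta = -4.633426


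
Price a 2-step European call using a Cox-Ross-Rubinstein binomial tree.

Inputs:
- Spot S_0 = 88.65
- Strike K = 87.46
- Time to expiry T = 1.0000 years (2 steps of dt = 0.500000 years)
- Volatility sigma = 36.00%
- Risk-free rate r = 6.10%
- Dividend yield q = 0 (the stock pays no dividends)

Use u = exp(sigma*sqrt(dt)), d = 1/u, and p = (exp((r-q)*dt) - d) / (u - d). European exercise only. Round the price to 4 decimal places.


Answer: Price = V(0,0) = 14.5053

Derivation:
dt = T/N = 0.500000
u = exp(sigma*sqrt(dt)) = 1.289892; d = 1/u = 0.775259
p = (exp((r-q)*dt) - d) / (u - d) = 0.496880
Discount per step: exp(-r*dt) = 0.969960
Stock lattice S(k, i) with i counting down-moves:
  k=0: S(0,0) = 88.6500
  k=1: S(1,0) = 114.3489; S(1,1) = 68.7267
  k=2: S(2,0) = 147.4977; S(2,1) = 88.6500; S(2,2) = 53.2810
Terminal payoffs V(N, i) = max(S_T - K, 0):
  V(2,0) = 60.037749; V(2,1) = 1.190000; V(2,2) = 0.000000
Backward induction: V(k, i) = exp(-r*dt) * [p * V(k+1, i) + (1-p) * V(k+1, i+1)].
  V(1,0) = exp(-r*dt) * [p*60.037749 + (1-p)*1.190000] = 29.516180
  V(1,1) = exp(-r*dt) * [p*1.190000 + (1-p)*0.000000] = 0.573526
  V(0,0) = exp(-r*dt) * [p*29.516180 + (1-p)*0.573526] = 14.505335


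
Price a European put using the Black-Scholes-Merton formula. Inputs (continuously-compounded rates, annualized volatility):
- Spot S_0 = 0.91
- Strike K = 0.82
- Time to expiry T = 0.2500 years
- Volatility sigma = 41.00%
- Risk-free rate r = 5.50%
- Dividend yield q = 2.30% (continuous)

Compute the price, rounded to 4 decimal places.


d1 = (ln(S/K) + (r - q + 0.5*sigma^2) * T) / (sigma * sqrt(T)) = 0.64952565
d2 = d1 - sigma * sqrt(T) = 0.44452565
exp(-rT) = 0.98634410; exp(-qT) = 0.99426650
P = K * exp(-rT) * N(-d2) - S_0 * exp(-qT) * N(-d1)
N(-d1) = 0.25799933; N(-d2) = 0.32833129
P = 0.8200 * 0.98634410 * 0.32833129 - 0.9100 * 0.99426650 * 0.25799933 = 0.0321

Answer: Price = 0.0321


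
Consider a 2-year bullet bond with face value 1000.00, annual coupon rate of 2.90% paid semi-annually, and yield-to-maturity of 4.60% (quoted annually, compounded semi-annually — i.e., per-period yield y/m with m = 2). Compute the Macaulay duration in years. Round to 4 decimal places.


Coupon per period c = face * coupon_rate / m = 14.500000
Periods per year m = 2; per-period yield y/m = 0.023000
Number of cashflows N = 4
Cashflows (t years, CF_t, discount factor 1/(1+y/m)^(m*t), PV):
  t = 0.5000: CF_t = 14.500000, DF = 0.977517, PV = 14.173998
  t = 1.0000: CF_t = 14.500000, DF = 0.955540, PV = 13.855326
  t = 1.5000: CF_t = 14.500000, DF = 0.934056, PV = 13.543818
  t = 2.0000: CF_t = 1014.500000, DF = 0.913056, PV = 926.295420
Price P = sum_t PV_t = 967.868561
Macaulay numerator sum_t t * PV_t:
  t * PV_t at t = 0.5000: 7.086999
  t * PV_t at t = 1.0000: 13.855326
  t * PV_t at t = 1.5000: 20.315727
  t * PV_t at t = 2.0000: 1852.590839
Macaulay duration D = (sum_t t * PV_t) / P = 1893.848890 / 967.868561 = 1.956721

Answer: Macaulay duration = 1.9567 years


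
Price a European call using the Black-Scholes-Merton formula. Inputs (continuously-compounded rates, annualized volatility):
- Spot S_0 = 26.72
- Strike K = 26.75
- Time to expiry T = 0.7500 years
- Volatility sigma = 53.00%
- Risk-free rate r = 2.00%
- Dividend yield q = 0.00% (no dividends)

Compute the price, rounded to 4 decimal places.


Answer: Price = 5.0030

Derivation:
d1 = (ln(S/K) + (r - q + 0.5*sigma^2) * T) / (sigma * sqrt(T)) = 0.25973219
d2 = d1 - sigma * sqrt(T) = -0.19926128
exp(-rT) = 0.98511194; exp(-qT) = 1.00000000
C = S_0 * exp(-qT) * N(d1) - K * exp(-rT) * N(d2)
N(d1) = 0.60246482; N(d2) = 0.42102918
C = 26.7200 * 1.00000000 * 0.60246482 - 26.7500 * 0.98511194 * 0.42102918 = 5.0030


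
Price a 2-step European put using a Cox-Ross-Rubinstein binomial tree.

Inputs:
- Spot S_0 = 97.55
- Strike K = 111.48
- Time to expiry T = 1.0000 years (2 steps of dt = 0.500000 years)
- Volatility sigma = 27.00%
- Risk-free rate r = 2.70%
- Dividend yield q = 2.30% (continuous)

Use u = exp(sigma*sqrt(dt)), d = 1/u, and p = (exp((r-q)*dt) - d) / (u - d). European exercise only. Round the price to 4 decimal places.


dt = T/N = 0.500000
u = exp(sigma*sqrt(dt)) = 1.210361; d = 1/u = 0.826200
p = (exp((r-q)*dt) - d) / (u - d) = 0.457626
Discount per step: exp(-r*dt) = 0.986591
Stock lattice S(k, i) with i counting down-moves:
  k=0: S(0,0) = 97.5500
  k=1: S(1,0) = 118.0707; S(1,1) = 80.5958
  k=2: S(2,0) = 142.9082; S(2,1) = 97.5500; S(2,2) = 66.5882
Terminal payoffs V(N, i) = max(K - S_T, 0):
  V(2,0) = 0.000000; V(2,1) = 13.930000; V(2,2) = 44.891799
Backward induction: V(k, i) = exp(-r*dt) * [p * V(k+1, i) + (1-p) * V(k+1, i+1)].
  V(1,0) = exp(-r*dt) * [p*0.000000 + (1-p)*13.930000] = 7.453958
  V(1,1) = exp(-r*dt) * [p*13.930000 + (1-p)*44.891799] = 30.310900
  V(0,0) = exp(-r*dt) * [p*7.453958 + (1-p)*30.310900] = 19.584779

Answer: Price = V(0,0) = 19.5848


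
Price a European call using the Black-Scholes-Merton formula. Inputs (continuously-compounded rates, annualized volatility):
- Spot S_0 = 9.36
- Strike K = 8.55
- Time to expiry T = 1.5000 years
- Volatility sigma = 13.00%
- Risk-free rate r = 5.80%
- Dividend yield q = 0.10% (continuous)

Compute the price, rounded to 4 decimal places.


Answer: Price = 1.6007

Derivation:
d1 = (ln(S/K) + (r - q + 0.5*sigma^2) * T) / (sigma * sqrt(T)) = 1.18510715
d2 = d1 - sigma * sqrt(T) = 1.02589032
exp(-rT) = 0.91667710; exp(-qT) = 0.99850112
C = S_0 * exp(-qT) * N(d1) - K * exp(-rT) * N(d2)
N(d1) = 0.88201246; N(d2) = 0.84752836
C = 9.3600 * 0.99850112 * 0.88201246 - 8.5500 * 0.91667710 * 0.84752836 = 1.6007


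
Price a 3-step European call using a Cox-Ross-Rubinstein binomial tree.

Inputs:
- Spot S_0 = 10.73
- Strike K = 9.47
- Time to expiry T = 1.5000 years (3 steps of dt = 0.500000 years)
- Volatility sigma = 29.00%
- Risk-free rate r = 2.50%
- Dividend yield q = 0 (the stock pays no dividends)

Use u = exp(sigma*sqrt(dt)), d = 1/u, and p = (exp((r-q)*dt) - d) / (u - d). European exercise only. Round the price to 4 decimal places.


Answer: Price = V(0,0) = 2.3812

Derivation:
dt = T/N = 0.500000
u = exp(sigma*sqrt(dt)) = 1.227600; d = 1/u = 0.814598
p = (exp((r-q)*dt) - d) / (u - d) = 0.479370
Discount per step: exp(-r*dt) = 0.987578
Stock lattice S(k, i) with i counting down-moves:
  k=0: S(0,0) = 10.7300
  k=1: S(1,0) = 13.1721; S(1,1) = 8.7406
  k=2: S(2,0) = 16.1701; S(2,1) = 10.7300; S(2,2) = 7.1201
  k=3: S(3,0) = 19.8504; S(3,1) = 13.1721; S(3,2) = 8.7406; S(3,3) = 5.8000
Terminal payoffs V(N, i) = max(S_T - K, 0):
  V(3,0) = 10.380446; V(3,1) = 3.702147; V(3,2) = 0.000000; V(3,3) = 0.000000
Backward induction: V(k, i) = exp(-r*dt) * [p * V(k+1, i) + (1-p) * V(k+1, i+1)].
  V(2,0) = exp(-r*dt) * [p*10.380446 + (1-p)*3.702147] = 6.817765
  V(2,1) = exp(-r*dt) * [p*3.702147 + (1-p)*0.000000] = 1.752652
  V(2,2) = exp(-r*dt) * [p*0.000000 + (1-p)*0.000000] = 0.000000
  V(1,0) = exp(-r*dt) * [p*6.817765 + (1-p)*1.752652] = 4.128780
  V(1,1) = exp(-r*dt) * [p*1.752652 + (1-p)*0.000000] = 0.829732
  V(0,0) = exp(-r*dt) * [p*4.128780 + (1-p)*0.829732] = 2.381243


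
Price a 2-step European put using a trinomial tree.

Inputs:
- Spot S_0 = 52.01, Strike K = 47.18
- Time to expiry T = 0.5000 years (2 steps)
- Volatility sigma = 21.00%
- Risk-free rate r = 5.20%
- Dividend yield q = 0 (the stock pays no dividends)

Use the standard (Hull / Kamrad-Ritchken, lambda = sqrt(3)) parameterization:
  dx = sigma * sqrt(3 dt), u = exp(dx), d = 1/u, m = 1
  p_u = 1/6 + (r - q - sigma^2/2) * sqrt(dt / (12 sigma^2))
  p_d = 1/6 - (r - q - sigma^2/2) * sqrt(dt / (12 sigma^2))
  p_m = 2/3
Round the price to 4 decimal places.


Answer: Price = V(0,0) = 0.9540

Derivation:
dt = T/N = 0.250000; dx = sigma*sqrt(3*dt) = 0.181865
u = exp(dx) = 1.199453; d = 1/u = 0.833714
p_u = 0.187252, p_m = 0.666667, p_d = 0.146081
Discount per step: exp(-r*dt) = 0.987084
Stock lattice S(k, j) with j the centered position index:
  k=0: S(0,+0) = 52.0100
  k=1: S(1,-1) = 43.3614; S(1,+0) = 52.0100; S(1,+1) = 62.3835
  k=2: S(2,-2) = 36.1510; S(2,-1) = 43.3614; S(2,+0) = 52.0100; S(2,+1) = 62.3835; S(2,+2) = 74.8261
Terminal payoffs V(N, j) = max(K - S_T, 0):
  V(2,-2) = 11.028974; V(2,-1) = 3.818555; V(2,+0) = 0.000000; V(2,+1) = 0.000000; V(2,+2) = 0.000000
Backward induction: V(k, j) = exp(-r*dt) * [p_u * V(k+1, j+1) + p_m * V(k+1, j) + p_d * V(k+1, j-1)]
  V(1,-1) = exp(-r*dt) * [p_u*0.000000 + p_m*3.818555 + p_d*11.028974] = 4.103142
  V(1,+0) = exp(-r*dt) * [p_u*0.000000 + p_m*0.000000 + p_d*3.818555] = 0.550615
  V(1,+1) = exp(-r*dt) * [p_u*0.000000 + p_m*0.000000 + p_d*0.000000] = 0.000000
  V(0,+0) = exp(-r*dt) * [p_u*0.000000 + p_m*0.550615 + p_d*4.103142] = 0.953987
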